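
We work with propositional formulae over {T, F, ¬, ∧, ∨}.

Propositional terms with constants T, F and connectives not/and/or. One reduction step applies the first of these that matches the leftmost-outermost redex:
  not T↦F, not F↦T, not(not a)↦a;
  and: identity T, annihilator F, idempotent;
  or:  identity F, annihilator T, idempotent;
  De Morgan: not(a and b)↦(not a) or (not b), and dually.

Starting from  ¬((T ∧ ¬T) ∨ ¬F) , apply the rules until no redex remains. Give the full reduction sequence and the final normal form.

  start: ¬((T ∧ ¬T) ∨ ¬F)
  →1  ¬(T ∧ ¬T) ∧ ¬¬F
  →2  (¬T ∨ ¬¬T) ∧ ¬¬F
  →3  (F ∨ ¬¬T) ∧ ¬¬F
  →4  ¬¬T ∧ ¬¬F
  →5  T ∧ ¬¬F
  →6  ¬¬F
  →7  F

Answer: normal form = F  (in 7 steps)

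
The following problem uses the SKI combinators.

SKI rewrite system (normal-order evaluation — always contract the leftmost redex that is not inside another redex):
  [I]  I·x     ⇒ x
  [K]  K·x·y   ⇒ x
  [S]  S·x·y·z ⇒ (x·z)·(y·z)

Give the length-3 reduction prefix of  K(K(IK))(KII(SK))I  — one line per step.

  start: K(K(IK))(KII(SK))I
  →1  K(IK)I
  →2  IK
  →3  K

Answer: after 3 steps: K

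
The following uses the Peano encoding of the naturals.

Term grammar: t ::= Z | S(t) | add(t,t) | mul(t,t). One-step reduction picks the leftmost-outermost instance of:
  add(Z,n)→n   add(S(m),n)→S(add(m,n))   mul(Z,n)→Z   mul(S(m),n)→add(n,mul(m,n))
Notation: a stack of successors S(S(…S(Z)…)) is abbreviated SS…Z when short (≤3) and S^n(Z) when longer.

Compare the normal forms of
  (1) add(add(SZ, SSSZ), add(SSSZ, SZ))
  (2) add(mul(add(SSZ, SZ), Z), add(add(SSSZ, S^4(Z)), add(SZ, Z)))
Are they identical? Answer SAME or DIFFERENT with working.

Term A:
  start: add(add(SZ, SSSZ), add(SSSZ, SZ))
  [1] add(S(add(Z, SSSZ)), add(SSSZ, SZ))
  [2] S(add(add(Z, SSSZ), add(SSSZ, SZ)))
  [3] S(add(SSSZ, add(SSSZ, SZ)))
  [4] S(S(add(SSZ, add(SSSZ, SZ))))
  [5] S(S(S(add(SZ, add(SSSZ, SZ)))))
  [6] S(S(S(S(add(Z, add(SSSZ, SZ))))))
  [7] S(S(S(S(add(SSSZ, SZ)))))
  [8] S(S(S(S(S(add(SSZ, SZ))))))
  [9] S(S(S(S(S(S(add(SZ, SZ)))))))
  [10] S(S(S(S(S(S(S(add(Z, SZ))))))))
  [11] S^8(Z)

Term B:
  start: add(mul(add(SSZ, SZ), Z), add(add(SSSZ, S^4(Z)), add(SZ, Z)))
  [1] add(mul(S(add(SZ, SZ)), Z), add(add(SSSZ, S^4(Z)), add(SZ, Z)))
  [2] add(add(Z, mul(add(SZ, SZ), Z)), add(add(SSSZ, S^4(Z)), add(SZ, Z)))
  [3] add(mul(add(SZ, SZ), Z), add(add(SSSZ, S^4(Z)), add(SZ, Z)))
  [4] add(mul(S(add(Z, SZ)), Z), add(add(SSSZ, S^4(Z)), add(SZ, Z)))
  [5] add(add(Z, mul(add(Z, SZ), Z)), add(add(SSSZ, S^4(Z)), add(SZ, Z)))
  [6] add(mul(add(Z, SZ), Z), add(add(SSSZ, S^4(Z)), add(SZ, Z)))
  [7] add(mul(SZ, Z), add(add(SSSZ, S^4(Z)), add(SZ, Z)))
  [8] add(add(Z, mul(Z, Z)), add(add(SSSZ, S^4(Z)), add(SZ, Z)))
  [9] add(mul(Z, Z), add(add(SSSZ, S^4(Z)), add(SZ, Z)))
  [10] add(Z, add(add(SSSZ, S^4(Z)), add(SZ, Z)))
  [11] add(add(SSSZ, S^4(Z)), add(SZ, Z))
  [12] add(S(add(SSZ, S^4(Z))), add(SZ, Z))
  [13] S(add(add(SSZ, S^4(Z)), add(SZ, Z)))
  [14] S(add(S(add(SZ, S^4(Z))), add(SZ, Z)))
  [15] S(S(add(add(SZ, S^4(Z)), add(SZ, Z))))
  [16] S(S(add(S(add(Z, S^4(Z))), add(SZ, Z))))
  [17] S(S(S(add(add(Z, S^4(Z)), add(SZ, Z)))))
  [18] S(S(S(add(S^4(Z), add(SZ, Z)))))
  [19] S(S(S(S(add(SSSZ, add(SZ, Z))))))
  [20] S(S(S(S(S(add(SSZ, add(SZ, Z)))))))
  [21] S(S(S(S(S(S(add(SZ, add(SZ, Z))))))))
  [22] S(S(S(S(S(S(S(add(Z, add(SZ, Z)))))))))
  [23] S(S(S(S(S(S(S(add(SZ, Z))))))))
  [24] S(S(S(S(S(S(S(S(add(Z, Z)))))))))
  [25] S^8(Z)

Answer: SAME — A ⇓ S^8(Z), B ⇓ S^8(Z)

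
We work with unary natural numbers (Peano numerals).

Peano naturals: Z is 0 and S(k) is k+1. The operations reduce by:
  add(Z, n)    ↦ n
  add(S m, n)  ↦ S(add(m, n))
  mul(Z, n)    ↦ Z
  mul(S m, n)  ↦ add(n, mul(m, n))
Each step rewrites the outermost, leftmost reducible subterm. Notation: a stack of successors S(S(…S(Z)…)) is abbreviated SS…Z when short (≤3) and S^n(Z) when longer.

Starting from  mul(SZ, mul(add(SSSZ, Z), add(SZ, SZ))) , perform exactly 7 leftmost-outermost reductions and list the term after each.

Answer: after 7 steps: S(add(add(SZ, mul(add(SSZ, Z), add(SZ, SZ))), mul(Z, mul(add(SSSZ, Z), add(SZ, SZ)))))

Derivation:
  start: mul(SZ, mul(add(SSSZ, Z), add(SZ, SZ)))
  step 1: add(mul(add(SSSZ, Z), add(SZ, SZ)), mul(Z, mul(add(SSSZ, Z), add(SZ, SZ))))
  step 2: add(mul(S(add(SSZ, Z)), add(SZ, SZ)), mul(Z, mul(add(SSSZ, Z), add(SZ, SZ))))
  step 3: add(add(add(SZ, SZ), mul(add(SSZ, Z), add(SZ, SZ))), mul(Z, mul(add(SSSZ, Z), add(SZ, SZ))))
  step 4: add(add(S(add(Z, SZ)), mul(add(SSZ, Z), add(SZ, SZ))), mul(Z, mul(add(SSSZ, Z), add(SZ, SZ))))
  step 5: add(S(add(add(Z, SZ), mul(add(SSZ, Z), add(SZ, SZ)))), mul(Z, mul(add(SSSZ, Z), add(SZ, SZ))))
  step 6: S(add(add(add(Z, SZ), mul(add(SSZ, Z), add(SZ, SZ))), mul(Z, mul(add(SSSZ, Z), add(SZ, SZ)))))
  step 7: S(add(add(SZ, mul(add(SSZ, Z), add(SZ, SZ))), mul(Z, mul(add(SSSZ, Z), add(SZ, SZ)))))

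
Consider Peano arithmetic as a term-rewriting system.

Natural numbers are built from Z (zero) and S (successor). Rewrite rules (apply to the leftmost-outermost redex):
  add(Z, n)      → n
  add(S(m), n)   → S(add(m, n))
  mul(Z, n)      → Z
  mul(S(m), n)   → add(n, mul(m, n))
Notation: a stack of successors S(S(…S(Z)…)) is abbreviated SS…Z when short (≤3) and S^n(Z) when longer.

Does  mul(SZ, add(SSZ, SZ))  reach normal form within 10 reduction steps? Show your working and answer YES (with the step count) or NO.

  start: mul(SZ, add(SSZ, SZ))
  [1] add(add(SSZ, SZ), mul(Z, add(SSZ, SZ)))
  [2] add(S(add(SZ, SZ)), mul(Z, add(SSZ, SZ)))
  [3] S(add(add(SZ, SZ), mul(Z, add(SSZ, SZ))))
  [4] S(add(S(add(Z, SZ)), mul(Z, add(SSZ, SZ))))
  [5] S(S(add(add(Z, SZ), mul(Z, add(SSZ, SZ)))))
  [6] S(S(add(SZ, mul(Z, add(SSZ, SZ)))))
  [7] S(S(S(add(Z, mul(Z, add(SSZ, SZ))))))
  [8] S(S(S(mul(Z, add(SSZ, SZ)))))
  [9] SSSZ

Answer: YES — reaches normal form SSSZ in 9 ≤ 10 steps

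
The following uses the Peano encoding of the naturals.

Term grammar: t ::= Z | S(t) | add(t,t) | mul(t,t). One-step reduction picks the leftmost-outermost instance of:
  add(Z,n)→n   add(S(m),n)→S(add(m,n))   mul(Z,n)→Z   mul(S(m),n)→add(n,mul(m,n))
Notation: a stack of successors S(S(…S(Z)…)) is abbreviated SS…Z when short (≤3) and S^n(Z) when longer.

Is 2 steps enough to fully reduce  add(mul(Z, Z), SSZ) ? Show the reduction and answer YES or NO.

  start: add(mul(Z, Z), SSZ)
  step 1: add(Z, SSZ)
  step 2: SSZ

Answer: YES — reaches normal form SSZ in 2 ≤ 2 steps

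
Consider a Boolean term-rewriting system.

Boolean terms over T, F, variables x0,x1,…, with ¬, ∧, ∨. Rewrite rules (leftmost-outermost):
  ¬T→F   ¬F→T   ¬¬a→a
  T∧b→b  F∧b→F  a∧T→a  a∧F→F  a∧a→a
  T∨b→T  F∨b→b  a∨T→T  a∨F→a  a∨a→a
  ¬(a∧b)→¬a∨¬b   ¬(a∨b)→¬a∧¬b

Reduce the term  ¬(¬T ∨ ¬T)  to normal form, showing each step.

  start: ¬(¬T ∨ ¬T)
  step 1: ¬¬T ∧ ¬¬T
  step 2: ¬¬T
  step 3: T

Answer: normal form = T  (in 3 steps)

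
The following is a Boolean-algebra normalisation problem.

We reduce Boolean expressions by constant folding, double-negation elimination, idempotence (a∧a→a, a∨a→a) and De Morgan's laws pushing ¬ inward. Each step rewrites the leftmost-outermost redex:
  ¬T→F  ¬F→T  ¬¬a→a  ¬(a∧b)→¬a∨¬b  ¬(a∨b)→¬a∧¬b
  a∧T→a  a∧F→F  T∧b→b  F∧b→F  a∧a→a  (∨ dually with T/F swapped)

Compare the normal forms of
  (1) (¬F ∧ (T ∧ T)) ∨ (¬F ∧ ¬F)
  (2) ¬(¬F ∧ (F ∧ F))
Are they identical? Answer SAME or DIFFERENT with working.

Answer: SAME — A ⇓ T, B ⇓ T

Working:
Term A:
  start: (¬F ∧ (T ∧ T)) ∨ (¬F ∧ ¬F)
  step 1: (T ∧ (T ∧ T)) ∨ (¬F ∧ ¬F)
  step 2: (T ∧ T) ∨ (¬F ∧ ¬F)
  step 3: T ∨ (¬F ∧ ¬F)
  step 4: T

Term B:
  start: ¬(¬F ∧ (F ∧ F))
  step 1: ¬¬F ∨ ¬(F ∧ F)
  step 2: F ∨ ¬(F ∧ F)
  step 3: ¬(F ∧ F)
  step 4: ¬F ∨ ¬F
  step 5: ¬F
  step 6: T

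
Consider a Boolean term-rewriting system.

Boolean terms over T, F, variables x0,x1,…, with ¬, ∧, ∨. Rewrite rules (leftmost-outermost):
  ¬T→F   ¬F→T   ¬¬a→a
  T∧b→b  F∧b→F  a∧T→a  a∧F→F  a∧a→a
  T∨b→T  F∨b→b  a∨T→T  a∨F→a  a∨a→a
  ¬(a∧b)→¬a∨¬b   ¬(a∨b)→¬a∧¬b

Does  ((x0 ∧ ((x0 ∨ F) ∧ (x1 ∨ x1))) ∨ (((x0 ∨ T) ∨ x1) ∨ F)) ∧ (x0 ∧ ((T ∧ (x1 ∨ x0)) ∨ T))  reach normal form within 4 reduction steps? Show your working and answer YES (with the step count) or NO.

Answer: NO — after 4 steps the term is ((x0 ∧ (x0 ∧ x1)) ∨ (T ∨ x1)) ∧ (x0 ∧ ((T ∧ (x1 ∨ x0)) ∨ T)), not yet normal

Reduction:
  start: ((x0 ∧ ((x0 ∨ F) ∧ (x1 ∨ x1))) ∨ (((x0 ∨ T) ∨ x1) ∨ F)) ∧ (x0 ∧ ((T ∧ (x1 ∨ x0)) ∨ T))
  →1  ((x0 ∧ (x0 ∧ (x1 ∨ x1))) ∨ (((x0 ∨ T) ∨ x1) ∨ F)) ∧ (x0 ∧ ((T ∧ (x1 ∨ x0)) ∨ T))
  →2  ((x0 ∧ (x0 ∧ x1)) ∨ (((x0 ∨ T) ∨ x1) ∨ F)) ∧ (x0 ∧ ((T ∧ (x1 ∨ x0)) ∨ T))
  →3  ((x0 ∧ (x0 ∧ x1)) ∨ ((x0 ∨ T) ∨ x1)) ∧ (x0 ∧ ((T ∧ (x1 ∨ x0)) ∨ T))
  →4  ((x0 ∧ (x0 ∧ x1)) ∨ (T ∨ x1)) ∧ (x0 ∧ ((T ∧ (x1 ∨ x0)) ∨ T))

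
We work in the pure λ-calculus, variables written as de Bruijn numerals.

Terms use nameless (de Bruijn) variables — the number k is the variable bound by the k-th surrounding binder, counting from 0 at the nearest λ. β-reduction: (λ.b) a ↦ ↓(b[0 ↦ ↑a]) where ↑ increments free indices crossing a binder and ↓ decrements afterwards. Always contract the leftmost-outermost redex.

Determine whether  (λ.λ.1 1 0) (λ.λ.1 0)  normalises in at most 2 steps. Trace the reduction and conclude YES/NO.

Answer: NO — after 2 steps the term is λ.(λ.(λ.λ.1 0) 0) 0, not yet normal

Derivation:
  start: (λ.λ.1 1 0) (λ.λ.1 0)
  step 1: λ.(λ.λ.1 0) (λ.λ.1 0) 0
  step 2: λ.(λ.(λ.λ.1 0) 0) 0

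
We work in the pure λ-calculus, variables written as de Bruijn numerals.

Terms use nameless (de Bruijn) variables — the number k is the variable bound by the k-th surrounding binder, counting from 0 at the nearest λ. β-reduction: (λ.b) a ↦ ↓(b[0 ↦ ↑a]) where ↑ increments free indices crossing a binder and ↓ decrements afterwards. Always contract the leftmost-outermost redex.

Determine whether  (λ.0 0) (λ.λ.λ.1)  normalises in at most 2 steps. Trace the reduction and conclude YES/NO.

Answer: YES — reaches normal form λ.λ.1 in 2 ≤ 2 steps

Derivation:
  start: (λ.0 0) (λ.λ.λ.1)
  [1] (λ.λ.λ.1) (λ.λ.λ.1)
  [2] λ.λ.1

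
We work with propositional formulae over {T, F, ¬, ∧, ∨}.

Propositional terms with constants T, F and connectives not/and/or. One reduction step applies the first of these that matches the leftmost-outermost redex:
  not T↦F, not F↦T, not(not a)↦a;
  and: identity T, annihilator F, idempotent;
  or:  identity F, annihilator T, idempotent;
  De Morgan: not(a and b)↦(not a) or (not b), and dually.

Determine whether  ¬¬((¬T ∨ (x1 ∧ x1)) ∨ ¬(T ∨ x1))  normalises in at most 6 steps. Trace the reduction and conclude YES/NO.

  start: ¬¬((¬T ∨ (x1 ∧ x1)) ∨ ¬(T ∨ x1))
  [1] (¬T ∨ (x1 ∧ x1)) ∨ ¬(T ∨ x1)
  [2] (F ∨ (x1 ∧ x1)) ∨ ¬(T ∨ x1)
  [3] (x1 ∧ x1) ∨ ¬(T ∨ x1)
  [4] x1 ∨ ¬(T ∨ x1)
  [5] x1 ∨ (¬T ∧ ¬x1)
  [6] x1 ∨ (F ∧ ¬x1)

Answer: NO — after 6 steps the term is x1 ∨ (F ∧ ¬x1), not yet normal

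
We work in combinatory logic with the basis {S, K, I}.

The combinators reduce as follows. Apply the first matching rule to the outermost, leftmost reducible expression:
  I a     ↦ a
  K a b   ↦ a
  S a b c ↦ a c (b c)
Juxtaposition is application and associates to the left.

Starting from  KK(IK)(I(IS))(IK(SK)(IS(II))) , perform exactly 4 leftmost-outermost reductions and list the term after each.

Answer: after 4 steps: S

Working:
  start: KK(IK)(I(IS))(IK(SK)(IS(II)))
  step 1: K(I(IS))(IK(SK)(IS(II)))
  step 2: I(IS)
  step 3: IS
  step 4: S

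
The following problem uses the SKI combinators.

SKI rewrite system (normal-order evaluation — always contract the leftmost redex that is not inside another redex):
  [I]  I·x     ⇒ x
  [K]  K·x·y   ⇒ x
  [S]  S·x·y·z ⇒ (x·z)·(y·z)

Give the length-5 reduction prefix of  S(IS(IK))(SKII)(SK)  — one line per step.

Answer: after 5 steps: SKII(SK)

Derivation:
  start: S(IS(IK))(SKII)(SK)
  →1  IS(IK)(SK)(SKII(SK))
  →2  S(IK)(SK)(SKII(SK))
  →3  IK(SKII(SK))(SK(SKII(SK)))
  →4  K(SKII(SK))(SK(SKII(SK)))
  →5  SKII(SK)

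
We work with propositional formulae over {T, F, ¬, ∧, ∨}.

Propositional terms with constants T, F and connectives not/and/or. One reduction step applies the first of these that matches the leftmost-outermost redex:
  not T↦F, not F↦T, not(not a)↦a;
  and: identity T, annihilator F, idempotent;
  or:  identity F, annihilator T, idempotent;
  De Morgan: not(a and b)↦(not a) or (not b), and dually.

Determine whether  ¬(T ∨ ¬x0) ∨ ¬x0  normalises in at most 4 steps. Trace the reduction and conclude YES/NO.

  start: ¬(T ∨ ¬x0) ∨ ¬x0
  →1  (¬T ∧ ¬¬x0) ∨ ¬x0
  →2  (F ∧ ¬¬x0) ∨ ¬x0
  →3  F ∨ ¬x0
  →4  ¬x0

Answer: YES — reaches normal form ¬x0 in 4 ≤ 4 steps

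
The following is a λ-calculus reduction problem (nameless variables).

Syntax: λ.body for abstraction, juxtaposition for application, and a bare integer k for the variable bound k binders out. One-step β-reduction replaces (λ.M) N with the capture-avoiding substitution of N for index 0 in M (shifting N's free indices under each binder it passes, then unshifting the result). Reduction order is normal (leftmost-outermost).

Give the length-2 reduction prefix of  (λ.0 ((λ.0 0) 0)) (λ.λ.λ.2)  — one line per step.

Answer: after 2 steps: λ.λ.(λ.0 0) (λ.λ.λ.2)

Derivation:
  start: (λ.0 ((λ.0 0) 0)) (λ.λ.λ.2)
  step 1: (λ.λ.λ.2) ((λ.0 0) (λ.λ.λ.2))
  step 2: λ.λ.(λ.0 0) (λ.λ.λ.2)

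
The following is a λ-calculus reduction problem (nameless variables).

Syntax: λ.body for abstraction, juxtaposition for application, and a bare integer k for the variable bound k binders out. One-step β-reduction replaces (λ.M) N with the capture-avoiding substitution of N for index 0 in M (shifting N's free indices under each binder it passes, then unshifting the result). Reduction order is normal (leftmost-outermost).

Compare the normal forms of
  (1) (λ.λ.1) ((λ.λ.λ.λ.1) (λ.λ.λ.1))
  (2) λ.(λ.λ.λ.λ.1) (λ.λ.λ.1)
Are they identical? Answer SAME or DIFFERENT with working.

Term A:
  start: (λ.λ.1) ((λ.λ.λ.λ.1) (λ.λ.λ.1))
  step 1: λ.(λ.λ.λ.λ.1) (λ.λ.λ.1)
  step 2: λ.λ.λ.λ.1

Term B:
  start: λ.(λ.λ.λ.λ.1) (λ.λ.λ.1)
  step 1: λ.λ.λ.λ.1

Answer: SAME — A ⇓ λ.λ.λ.λ.1, B ⇓ λ.λ.λ.λ.1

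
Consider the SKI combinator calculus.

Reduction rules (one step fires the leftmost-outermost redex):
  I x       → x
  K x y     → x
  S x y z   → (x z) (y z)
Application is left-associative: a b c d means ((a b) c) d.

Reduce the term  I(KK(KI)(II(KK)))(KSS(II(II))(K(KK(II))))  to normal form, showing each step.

Answer: normal form = KK  (in 5 steps)

Reduction:
  start: I(KK(KI)(II(KK)))(KSS(II(II))(K(KK(II))))
  step 1: KK(KI)(II(KK))(KSS(II(II))(K(KK(II))))
  step 2: K(II(KK))(KSS(II(II))(K(KK(II))))
  step 3: II(KK)
  step 4: I(KK)
  step 5: KK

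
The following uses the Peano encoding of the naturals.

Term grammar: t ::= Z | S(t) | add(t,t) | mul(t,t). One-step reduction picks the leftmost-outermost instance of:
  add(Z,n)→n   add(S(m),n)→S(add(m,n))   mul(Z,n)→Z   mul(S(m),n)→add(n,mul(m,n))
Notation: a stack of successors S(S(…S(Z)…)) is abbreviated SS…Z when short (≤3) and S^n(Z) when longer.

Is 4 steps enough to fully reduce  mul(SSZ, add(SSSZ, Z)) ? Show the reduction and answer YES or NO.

  start: mul(SSZ, add(SSSZ, Z))
  →1  add(add(SSSZ, Z), mul(SZ, add(SSSZ, Z)))
  →2  add(S(add(SSZ, Z)), mul(SZ, add(SSSZ, Z)))
  →3  S(add(add(SSZ, Z), mul(SZ, add(SSSZ, Z))))
  →4  S(add(S(add(SZ, Z)), mul(SZ, add(SSSZ, Z))))

Answer: NO — after 4 steps the term is S(add(S(add(SZ, Z)), mul(SZ, add(SSSZ, Z)))), not yet normal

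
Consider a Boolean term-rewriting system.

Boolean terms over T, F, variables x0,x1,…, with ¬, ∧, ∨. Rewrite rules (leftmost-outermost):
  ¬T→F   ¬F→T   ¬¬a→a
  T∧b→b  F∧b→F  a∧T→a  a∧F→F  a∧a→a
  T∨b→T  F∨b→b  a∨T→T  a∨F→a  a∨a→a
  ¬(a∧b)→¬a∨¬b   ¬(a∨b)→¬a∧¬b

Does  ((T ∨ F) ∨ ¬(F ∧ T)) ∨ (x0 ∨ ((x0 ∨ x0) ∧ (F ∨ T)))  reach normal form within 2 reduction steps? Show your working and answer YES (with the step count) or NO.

  start: ((T ∨ F) ∨ ¬(F ∧ T)) ∨ (x0 ∨ ((x0 ∨ x0) ∧ (F ∨ T)))
  [1] (T ∨ ¬(F ∧ T)) ∨ (x0 ∨ ((x0 ∨ x0) ∧ (F ∨ T)))
  [2] T ∨ (x0 ∨ ((x0 ∨ x0) ∧ (F ∨ T)))

Answer: NO — after 2 steps the term is T ∨ (x0 ∨ ((x0 ∨ x0) ∧ (F ∨ T))), not yet normal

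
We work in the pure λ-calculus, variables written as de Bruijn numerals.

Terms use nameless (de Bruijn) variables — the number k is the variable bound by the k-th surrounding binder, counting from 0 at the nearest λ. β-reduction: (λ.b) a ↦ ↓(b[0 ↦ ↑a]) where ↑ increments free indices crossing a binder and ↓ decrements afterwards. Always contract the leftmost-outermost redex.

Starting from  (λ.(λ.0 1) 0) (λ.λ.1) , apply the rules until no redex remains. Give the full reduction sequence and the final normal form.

Answer: normal form = λ.λ.λ.1  (in 3 steps)

Working:
  start: (λ.(λ.0 1) 0) (λ.λ.1)
  step 1: (λ.0 (λ.λ.1)) (λ.λ.1)
  step 2: (λ.λ.1) (λ.λ.1)
  step 3: λ.λ.λ.1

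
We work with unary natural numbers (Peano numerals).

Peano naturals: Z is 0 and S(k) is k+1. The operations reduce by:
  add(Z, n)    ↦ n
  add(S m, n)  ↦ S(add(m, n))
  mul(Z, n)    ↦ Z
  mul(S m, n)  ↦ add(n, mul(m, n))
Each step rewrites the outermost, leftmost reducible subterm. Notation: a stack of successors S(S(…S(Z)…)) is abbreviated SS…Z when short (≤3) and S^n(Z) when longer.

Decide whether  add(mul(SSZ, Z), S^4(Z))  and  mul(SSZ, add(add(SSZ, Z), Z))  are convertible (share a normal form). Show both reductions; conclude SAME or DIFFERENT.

Term A:
  start: add(mul(SSZ, Z), S^4(Z))
  [1] add(add(Z, mul(SZ, Z)), S^4(Z))
  [2] add(mul(SZ, Z), S^4(Z))
  [3] add(add(Z, mul(Z, Z)), S^4(Z))
  [4] add(mul(Z, Z), S^4(Z))
  [5] add(Z, S^4(Z))
  [6] S^4(Z)

Term B:
  start: mul(SSZ, add(add(SSZ, Z), Z))
  [1] add(add(add(SSZ, Z), Z), mul(SZ, add(add(SSZ, Z), Z)))
  [2] add(add(S(add(SZ, Z)), Z), mul(SZ, add(add(SSZ, Z), Z)))
  [3] add(S(add(add(SZ, Z), Z)), mul(SZ, add(add(SSZ, Z), Z)))
  [4] S(add(add(add(SZ, Z), Z), mul(SZ, add(add(SSZ, Z), Z))))
  [5] S(add(add(S(add(Z, Z)), Z), mul(SZ, add(add(SSZ, Z), Z))))
  [6] S(add(S(add(add(Z, Z), Z)), mul(SZ, add(add(SSZ, Z), Z))))
  [7] S(S(add(add(add(Z, Z), Z), mul(SZ, add(add(SSZ, Z), Z)))))
  [8] S(S(add(add(Z, Z), mul(SZ, add(add(SSZ, Z), Z)))))
  [9] S(S(add(Z, mul(SZ, add(add(SSZ, Z), Z)))))
  [10] S(S(mul(SZ, add(add(SSZ, Z), Z))))
  [11] S(S(add(add(add(SSZ, Z), Z), mul(Z, add(add(SSZ, Z), Z)))))
  [12] S(S(add(add(S(add(SZ, Z)), Z), mul(Z, add(add(SSZ, Z), Z)))))
  [13] S(S(add(S(add(add(SZ, Z), Z)), mul(Z, add(add(SSZ, Z), Z)))))
  [14] S(S(S(add(add(add(SZ, Z), Z), mul(Z, add(add(SSZ, Z), Z))))))
  [15] S(S(S(add(add(S(add(Z, Z)), Z), mul(Z, add(add(SSZ, Z), Z))))))
  [16] S(S(S(add(S(add(add(Z, Z), Z)), mul(Z, add(add(SSZ, Z), Z))))))
  [17] S(S(S(S(add(add(add(Z, Z), Z), mul(Z, add(add(SSZ, Z), Z)))))))
  [18] S(S(S(S(add(add(Z, Z), mul(Z, add(add(SSZ, Z), Z)))))))
  [19] S(S(S(S(add(Z, mul(Z, add(add(SSZ, Z), Z)))))))
  [20] S(S(S(S(mul(Z, add(add(SSZ, Z), Z))))))
  [21] S^4(Z)

Answer: SAME — A ⇓ S^4(Z), B ⇓ S^4(Z)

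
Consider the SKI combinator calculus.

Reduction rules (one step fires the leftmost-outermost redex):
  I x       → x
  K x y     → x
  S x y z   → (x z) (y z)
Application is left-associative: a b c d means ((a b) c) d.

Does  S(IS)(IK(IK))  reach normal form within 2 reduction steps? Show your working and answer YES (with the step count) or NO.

  start: S(IS)(IK(IK))
  step 1: SS(IK(IK))
  step 2: SS(K(IK))

Answer: NO — after 2 steps the term is SS(K(IK)), not yet normal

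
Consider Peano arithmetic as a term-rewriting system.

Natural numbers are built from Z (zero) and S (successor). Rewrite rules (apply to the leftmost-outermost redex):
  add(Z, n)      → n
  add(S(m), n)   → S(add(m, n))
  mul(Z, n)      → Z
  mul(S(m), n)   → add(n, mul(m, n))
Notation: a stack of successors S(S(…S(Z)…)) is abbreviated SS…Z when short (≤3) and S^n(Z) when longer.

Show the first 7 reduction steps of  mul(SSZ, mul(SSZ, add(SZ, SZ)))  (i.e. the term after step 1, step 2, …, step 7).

Answer: after 7 steps: S(add(S(add(Z, mul(SZ, add(SZ, SZ)))), mul(SZ, mul(SSZ, add(SZ, SZ)))))

Working:
  start: mul(SSZ, mul(SSZ, add(SZ, SZ)))
  →1  add(mul(SSZ, add(SZ, SZ)), mul(SZ, mul(SSZ, add(SZ, SZ))))
  →2  add(add(add(SZ, SZ), mul(SZ, add(SZ, SZ))), mul(SZ, mul(SSZ, add(SZ, SZ))))
  →3  add(add(S(add(Z, SZ)), mul(SZ, add(SZ, SZ))), mul(SZ, mul(SSZ, add(SZ, SZ))))
  →4  add(S(add(add(Z, SZ), mul(SZ, add(SZ, SZ)))), mul(SZ, mul(SSZ, add(SZ, SZ))))
  →5  S(add(add(add(Z, SZ), mul(SZ, add(SZ, SZ))), mul(SZ, mul(SSZ, add(SZ, SZ)))))
  →6  S(add(add(SZ, mul(SZ, add(SZ, SZ))), mul(SZ, mul(SSZ, add(SZ, SZ)))))
  →7  S(add(S(add(Z, mul(SZ, add(SZ, SZ)))), mul(SZ, mul(SSZ, add(SZ, SZ)))))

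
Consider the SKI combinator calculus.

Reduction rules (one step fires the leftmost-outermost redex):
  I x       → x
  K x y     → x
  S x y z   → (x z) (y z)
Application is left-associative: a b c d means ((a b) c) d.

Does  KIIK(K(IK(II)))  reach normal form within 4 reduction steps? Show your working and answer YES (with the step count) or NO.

  start: KIIK(K(IK(II)))
  step 1: IK(K(IK(II)))
  step 2: K(K(IK(II)))
  step 3: K(K(K(II)))
  step 4: K(K(KI))

Answer: YES — reaches normal form K(K(KI)) in 4 ≤ 4 steps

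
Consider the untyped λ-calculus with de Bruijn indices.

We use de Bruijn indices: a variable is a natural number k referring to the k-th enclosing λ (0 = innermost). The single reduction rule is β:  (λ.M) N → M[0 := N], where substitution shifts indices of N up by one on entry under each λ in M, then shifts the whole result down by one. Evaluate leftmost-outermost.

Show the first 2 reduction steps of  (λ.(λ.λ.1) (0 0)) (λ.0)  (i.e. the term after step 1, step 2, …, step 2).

Answer: after 2 steps: λ.(λ.0) (λ.0)

Derivation:
  start: (λ.(λ.λ.1) (0 0)) (λ.0)
  step 1: (λ.λ.1) ((λ.0) (λ.0))
  step 2: λ.(λ.0) (λ.0)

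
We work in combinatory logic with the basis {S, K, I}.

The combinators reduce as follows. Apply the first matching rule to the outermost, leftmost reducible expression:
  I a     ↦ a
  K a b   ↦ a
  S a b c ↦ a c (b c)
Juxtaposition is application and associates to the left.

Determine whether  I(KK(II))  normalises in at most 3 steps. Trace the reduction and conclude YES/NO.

Answer: YES — reaches normal form K in 2 ≤ 3 steps

Derivation:
  start: I(KK(II))
  [1] KK(II)
  [2] K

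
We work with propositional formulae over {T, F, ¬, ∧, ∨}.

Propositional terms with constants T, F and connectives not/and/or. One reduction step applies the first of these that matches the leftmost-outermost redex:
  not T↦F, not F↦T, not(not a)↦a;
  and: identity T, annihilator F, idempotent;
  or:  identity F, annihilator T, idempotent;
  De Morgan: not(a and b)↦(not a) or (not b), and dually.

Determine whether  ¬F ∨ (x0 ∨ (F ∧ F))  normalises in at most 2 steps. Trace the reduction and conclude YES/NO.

  start: ¬F ∨ (x0 ∨ (F ∧ F))
  step 1: T ∨ (x0 ∨ (F ∧ F))
  step 2: T

Answer: YES — reaches normal form T in 2 ≤ 2 steps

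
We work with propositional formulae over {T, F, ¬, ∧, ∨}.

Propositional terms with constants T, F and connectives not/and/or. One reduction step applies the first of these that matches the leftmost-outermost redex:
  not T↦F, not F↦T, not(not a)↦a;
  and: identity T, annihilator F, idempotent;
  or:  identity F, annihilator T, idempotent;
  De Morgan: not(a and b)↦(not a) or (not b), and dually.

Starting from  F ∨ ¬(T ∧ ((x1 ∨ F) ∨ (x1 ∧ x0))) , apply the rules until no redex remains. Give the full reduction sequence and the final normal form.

Answer: normal form = ¬x1 ∧ (¬x1 ∨ ¬x0)  (in 9 steps)

Derivation:
  start: F ∨ ¬(T ∧ ((x1 ∨ F) ∨ (x1 ∧ x0)))
  step 1: ¬(T ∧ ((x1 ∨ F) ∨ (x1 ∧ x0)))
  step 2: ¬T ∨ ¬((x1 ∨ F) ∨ (x1 ∧ x0))
  step 3: F ∨ ¬((x1 ∨ F) ∨ (x1 ∧ x0))
  step 4: ¬((x1 ∨ F) ∨ (x1 ∧ x0))
  step 5: ¬(x1 ∨ F) ∧ ¬(x1 ∧ x0)
  step 6: (¬x1 ∧ ¬F) ∧ ¬(x1 ∧ x0)
  step 7: (¬x1 ∧ T) ∧ ¬(x1 ∧ x0)
  step 8: ¬x1 ∧ ¬(x1 ∧ x0)
  step 9: ¬x1 ∧ (¬x1 ∨ ¬x0)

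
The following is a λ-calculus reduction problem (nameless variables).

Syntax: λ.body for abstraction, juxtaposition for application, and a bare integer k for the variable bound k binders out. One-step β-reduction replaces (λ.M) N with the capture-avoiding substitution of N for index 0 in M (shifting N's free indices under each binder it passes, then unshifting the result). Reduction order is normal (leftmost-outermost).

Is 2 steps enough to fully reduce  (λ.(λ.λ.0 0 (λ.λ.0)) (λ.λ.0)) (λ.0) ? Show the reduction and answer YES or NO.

Answer: YES — reaches normal form λ.0 0 (λ.λ.0) in 2 ≤ 2 steps

Working:
  start: (λ.(λ.λ.0 0 (λ.λ.0)) (λ.λ.0)) (λ.0)
  step 1: (λ.λ.0 0 (λ.λ.0)) (λ.λ.0)
  step 2: λ.0 0 (λ.λ.0)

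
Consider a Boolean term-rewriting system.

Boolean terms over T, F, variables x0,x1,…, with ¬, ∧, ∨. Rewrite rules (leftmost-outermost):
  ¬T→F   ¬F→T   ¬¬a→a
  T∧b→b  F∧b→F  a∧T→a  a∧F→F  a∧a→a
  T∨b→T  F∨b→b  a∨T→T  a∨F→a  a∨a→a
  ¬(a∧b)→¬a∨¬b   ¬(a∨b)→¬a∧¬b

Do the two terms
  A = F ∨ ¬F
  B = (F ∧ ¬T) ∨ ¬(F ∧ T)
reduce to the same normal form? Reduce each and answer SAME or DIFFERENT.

Term A:
  start: F ∨ ¬F
  step 1: ¬F
  step 2: T

Term B:
  start: (F ∧ ¬T) ∨ ¬(F ∧ T)
  step 1: F ∨ ¬(F ∧ T)
  step 2: ¬(F ∧ T)
  step 3: ¬F ∨ ¬T
  step 4: T ∨ ¬T
  step 5: T

Answer: SAME — A ⇓ T, B ⇓ T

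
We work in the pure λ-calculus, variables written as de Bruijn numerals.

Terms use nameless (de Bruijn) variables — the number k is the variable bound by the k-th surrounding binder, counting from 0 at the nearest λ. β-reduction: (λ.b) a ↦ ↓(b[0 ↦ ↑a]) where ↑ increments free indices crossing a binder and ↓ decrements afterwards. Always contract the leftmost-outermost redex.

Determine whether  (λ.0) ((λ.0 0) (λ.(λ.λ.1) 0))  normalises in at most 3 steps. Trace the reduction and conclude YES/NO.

Answer: NO — after 3 steps the term is (λ.λ.1) (λ.(λ.λ.1) 0), not yet normal

Derivation:
  start: (λ.0) ((λ.0 0) (λ.(λ.λ.1) 0))
  step 1: (λ.0 0) (λ.(λ.λ.1) 0)
  step 2: (λ.(λ.λ.1) 0) (λ.(λ.λ.1) 0)
  step 3: (λ.λ.1) (λ.(λ.λ.1) 0)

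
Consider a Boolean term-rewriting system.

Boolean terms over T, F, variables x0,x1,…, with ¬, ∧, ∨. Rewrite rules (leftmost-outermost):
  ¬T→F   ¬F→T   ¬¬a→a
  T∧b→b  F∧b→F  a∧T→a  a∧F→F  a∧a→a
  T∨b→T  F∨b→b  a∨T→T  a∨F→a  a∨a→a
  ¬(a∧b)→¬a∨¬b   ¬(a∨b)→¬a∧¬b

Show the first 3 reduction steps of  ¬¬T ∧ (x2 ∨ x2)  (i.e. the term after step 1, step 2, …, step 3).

  start: ¬¬T ∧ (x2 ∨ x2)
  step 1: T ∧ (x2 ∨ x2)
  step 2: x2 ∨ x2
  step 3: x2

Answer: after 3 steps: x2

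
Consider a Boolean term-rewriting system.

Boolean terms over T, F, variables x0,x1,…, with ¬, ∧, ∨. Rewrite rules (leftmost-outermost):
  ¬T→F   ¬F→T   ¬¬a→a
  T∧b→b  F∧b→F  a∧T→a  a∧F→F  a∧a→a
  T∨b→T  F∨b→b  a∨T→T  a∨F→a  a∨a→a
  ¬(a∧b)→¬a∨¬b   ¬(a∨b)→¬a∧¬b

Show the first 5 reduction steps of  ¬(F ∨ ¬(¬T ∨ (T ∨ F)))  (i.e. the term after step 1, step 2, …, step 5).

Answer: after 5 steps: F ∨ (T ∨ F)

Reduction:
  start: ¬(F ∨ ¬(¬T ∨ (T ∨ F)))
  [1] ¬F ∧ ¬¬(¬T ∨ (T ∨ F))
  [2] T ∧ ¬¬(¬T ∨ (T ∨ F))
  [3] ¬¬(¬T ∨ (T ∨ F))
  [4] ¬T ∨ (T ∨ F)
  [5] F ∨ (T ∨ F)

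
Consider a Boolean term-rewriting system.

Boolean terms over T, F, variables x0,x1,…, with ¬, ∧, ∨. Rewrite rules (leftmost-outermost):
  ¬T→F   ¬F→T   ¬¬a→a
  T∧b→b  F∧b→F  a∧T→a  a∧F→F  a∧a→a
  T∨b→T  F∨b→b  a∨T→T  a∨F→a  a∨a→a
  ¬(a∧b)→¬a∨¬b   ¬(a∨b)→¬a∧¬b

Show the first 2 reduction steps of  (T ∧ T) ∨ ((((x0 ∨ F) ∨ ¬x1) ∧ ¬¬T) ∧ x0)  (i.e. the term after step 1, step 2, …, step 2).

Answer: after 2 steps: T

Working:
  start: (T ∧ T) ∨ ((((x0 ∨ F) ∨ ¬x1) ∧ ¬¬T) ∧ x0)
  step 1: T ∨ ((((x0 ∨ F) ∨ ¬x1) ∧ ¬¬T) ∧ x0)
  step 2: T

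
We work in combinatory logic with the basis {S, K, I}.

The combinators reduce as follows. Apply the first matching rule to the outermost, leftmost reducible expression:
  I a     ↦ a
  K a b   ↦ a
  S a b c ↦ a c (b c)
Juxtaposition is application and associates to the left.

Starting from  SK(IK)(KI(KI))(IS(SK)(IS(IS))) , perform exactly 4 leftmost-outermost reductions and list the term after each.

Answer: after 4 steps: IS(SK)(IS(IS))

Reduction:
  start: SK(IK)(KI(KI))(IS(SK)(IS(IS)))
  →1  K(KI(KI))(IK(KI(KI)))(IS(SK)(IS(IS)))
  →2  KI(KI)(IS(SK)(IS(IS)))
  →3  I(IS(SK)(IS(IS)))
  →4  IS(SK)(IS(IS))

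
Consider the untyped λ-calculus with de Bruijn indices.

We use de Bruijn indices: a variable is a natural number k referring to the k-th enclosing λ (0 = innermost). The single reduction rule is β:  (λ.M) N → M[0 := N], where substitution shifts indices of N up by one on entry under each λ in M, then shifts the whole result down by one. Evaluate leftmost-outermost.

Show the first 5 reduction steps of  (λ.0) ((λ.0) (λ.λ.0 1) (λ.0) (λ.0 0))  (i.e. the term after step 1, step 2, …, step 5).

  start: (λ.0) ((λ.0) (λ.λ.0 1) (λ.0) (λ.0 0))
  →1  (λ.0) (λ.λ.0 1) (λ.0) (λ.0 0)
  →2  (λ.λ.0 1) (λ.0) (λ.0 0)
  →3  (λ.0 (λ.0)) (λ.0 0)
  →4  (λ.0 0) (λ.0)
  →5  (λ.0) (λ.0)

Answer: after 5 steps: (λ.0) (λ.0)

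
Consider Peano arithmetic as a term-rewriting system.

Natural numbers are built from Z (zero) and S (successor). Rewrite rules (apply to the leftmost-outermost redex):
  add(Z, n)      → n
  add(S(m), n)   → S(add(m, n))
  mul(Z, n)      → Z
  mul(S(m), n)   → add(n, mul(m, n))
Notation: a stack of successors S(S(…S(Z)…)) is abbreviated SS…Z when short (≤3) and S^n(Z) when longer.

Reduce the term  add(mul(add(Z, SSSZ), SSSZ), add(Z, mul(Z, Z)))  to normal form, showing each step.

Answer: normal form = S^9(Z)  (in 29 steps)

Working:
  start: add(mul(add(Z, SSSZ), SSSZ), add(Z, mul(Z, Z)))
  [1] add(mul(SSSZ, SSSZ), add(Z, mul(Z, Z)))
  [2] add(add(SSSZ, mul(SSZ, SSSZ)), add(Z, mul(Z, Z)))
  [3] add(S(add(SSZ, mul(SSZ, SSSZ))), add(Z, mul(Z, Z)))
  [4] S(add(add(SSZ, mul(SSZ, SSSZ)), add(Z, mul(Z, Z))))
  [5] S(add(S(add(SZ, mul(SSZ, SSSZ))), add(Z, mul(Z, Z))))
  [6] S(S(add(add(SZ, mul(SSZ, SSSZ)), add(Z, mul(Z, Z)))))
  [7] S(S(add(S(add(Z, mul(SSZ, SSSZ))), add(Z, mul(Z, Z)))))
  [8] S(S(S(add(add(Z, mul(SSZ, SSSZ)), add(Z, mul(Z, Z))))))
  [9] S(S(S(add(mul(SSZ, SSSZ), add(Z, mul(Z, Z))))))
  [10] S(S(S(add(add(SSSZ, mul(SZ, SSSZ)), add(Z, mul(Z, Z))))))
  [11] S(S(S(add(S(add(SSZ, mul(SZ, SSSZ))), add(Z, mul(Z, Z))))))
  [12] S(S(S(S(add(add(SSZ, mul(SZ, SSSZ)), add(Z, mul(Z, Z)))))))
  [13] S(S(S(S(add(S(add(SZ, mul(SZ, SSSZ))), add(Z, mul(Z, Z)))))))
  [14] S(S(S(S(S(add(add(SZ, mul(SZ, SSSZ)), add(Z, mul(Z, Z))))))))
  [15] S(S(S(S(S(add(S(add(Z, mul(SZ, SSSZ))), add(Z, mul(Z, Z))))))))
  [16] S(S(S(S(S(S(add(add(Z, mul(SZ, SSSZ)), add(Z, mul(Z, Z)))))))))
  [17] S(S(S(S(S(S(add(mul(SZ, SSSZ), add(Z, mul(Z, Z)))))))))
  [18] S(S(S(S(S(S(add(add(SSSZ, mul(Z, SSSZ)), add(Z, mul(Z, Z)))))))))
  [19] S(S(S(S(S(S(add(S(add(SSZ, mul(Z, SSSZ))), add(Z, mul(Z, Z)))))))))
  [20] S(S(S(S(S(S(S(add(add(SSZ, mul(Z, SSSZ)), add(Z, mul(Z, Z))))))))))
  [21] S(S(S(S(S(S(S(add(S(add(SZ, mul(Z, SSSZ))), add(Z, mul(Z, Z))))))))))
  [22] S(S(S(S(S(S(S(S(add(add(SZ, mul(Z, SSSZ)), add(Z, mul(Z, Z)))))))))))
  [23] S(S(S(S(S(S(S(S(add(S(add(Z, mul(Z, SSSZ))), add(Z, mul(Z, Z)))))))))))
  [24] S(S(S(S(S(S(S(S(S(add(add(Z, mul(Z, SSSZ)), add(Z, mul(Z, Z))))))))))))
  [25] S(S(S(S(S(S(S(S(S(add(mul(Z, SSSZ), add(Z, mul(Z, Z))))))))))))
  [26] S(S(S(S(S(S(S(S(S(add(Z, add(Z, mul(Z, Z))))))))))))
  [27] S(S(S(S(S(S(S(S(S(add(Z, mul(Z, Z)))))))))))
  [28] S(S(S(S(S(S(S(S(S(mul(Z, Z))))))))))
  [29] S^9(Z)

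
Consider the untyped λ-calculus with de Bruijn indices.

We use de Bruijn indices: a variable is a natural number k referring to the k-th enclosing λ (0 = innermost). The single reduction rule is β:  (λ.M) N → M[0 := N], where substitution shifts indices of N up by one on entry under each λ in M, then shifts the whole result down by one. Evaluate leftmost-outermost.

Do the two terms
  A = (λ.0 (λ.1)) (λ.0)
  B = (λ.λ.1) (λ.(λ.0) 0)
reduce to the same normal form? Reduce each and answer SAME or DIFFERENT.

Term A:
  start: (λ.0 (λ.1)) (λ.0)
  →1  (λ.0) (λ.λ.0)
  →2  λ.λ.0

Term B:
  start: (λ.λ.1) (λ.(λ.0) 0)
  →1  λ.λ.(λ.0) 0
  →2  λ.λ.0

Answer: SAME — A ⇓ λ.λ.0, B ⇓ λ.λ.0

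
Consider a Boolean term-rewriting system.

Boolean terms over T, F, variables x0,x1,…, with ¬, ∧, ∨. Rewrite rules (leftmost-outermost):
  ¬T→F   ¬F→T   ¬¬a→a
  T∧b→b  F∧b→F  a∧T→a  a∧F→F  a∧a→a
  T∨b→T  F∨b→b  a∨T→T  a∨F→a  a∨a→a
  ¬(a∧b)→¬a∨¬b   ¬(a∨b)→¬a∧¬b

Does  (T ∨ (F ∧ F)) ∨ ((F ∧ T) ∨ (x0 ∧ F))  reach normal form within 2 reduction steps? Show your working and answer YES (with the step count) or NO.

  start: (T ∨ (F ∧ F)) ∨ ((F ∧ T) ∨ (x0 ∧ F))
  [1] T ∨ ((F ∧ T) ∨ (x0 ∧ F))
  [2] T

Answer: YES — reaches normal form T in 2 ≤ 2 steps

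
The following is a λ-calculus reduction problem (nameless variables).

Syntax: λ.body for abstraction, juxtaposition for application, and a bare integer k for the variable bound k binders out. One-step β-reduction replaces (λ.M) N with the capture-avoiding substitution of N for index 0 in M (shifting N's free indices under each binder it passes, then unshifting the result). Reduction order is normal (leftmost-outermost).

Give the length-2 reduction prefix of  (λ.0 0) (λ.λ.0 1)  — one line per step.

  start: (λ.0 0) (λ.λ.0 1)
  →1  (λ.λ.0 1) (λ.λ.0 1)
  →2  λ.0 (λ.λ.0 1)

Answer: after 2 steps: λ.0 (λ.λ.0 1)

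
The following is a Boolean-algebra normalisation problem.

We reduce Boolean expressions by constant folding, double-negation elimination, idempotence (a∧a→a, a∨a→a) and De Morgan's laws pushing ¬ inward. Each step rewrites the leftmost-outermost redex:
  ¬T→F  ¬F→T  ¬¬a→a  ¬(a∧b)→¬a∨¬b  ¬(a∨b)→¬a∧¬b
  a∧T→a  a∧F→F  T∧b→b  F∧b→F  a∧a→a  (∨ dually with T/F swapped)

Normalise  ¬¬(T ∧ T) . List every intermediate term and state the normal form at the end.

  start: ¬¬(T ∧ T)
  step 1: T ∧ T
  step 2: T

Answer: normal form = T  (in 2 steps)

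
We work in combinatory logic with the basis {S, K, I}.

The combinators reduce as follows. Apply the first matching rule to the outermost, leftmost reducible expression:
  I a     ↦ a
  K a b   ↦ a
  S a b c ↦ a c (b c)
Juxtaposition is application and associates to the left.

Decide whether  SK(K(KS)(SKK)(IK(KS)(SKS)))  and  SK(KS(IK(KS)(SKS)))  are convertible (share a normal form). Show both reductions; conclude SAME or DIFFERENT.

Answer: SAME — A ⇓ SKS, B ⇓ SKS

Working:
Term A:
  start: SK(K(KS)(SKK)(IK(KS)(SKS)))
  [1] SK(KS(IK(KS)(SKS)))
  [2] SKS

Term B:
  start: SK(KS(IK(KS)(SKS)))
  [1] SKS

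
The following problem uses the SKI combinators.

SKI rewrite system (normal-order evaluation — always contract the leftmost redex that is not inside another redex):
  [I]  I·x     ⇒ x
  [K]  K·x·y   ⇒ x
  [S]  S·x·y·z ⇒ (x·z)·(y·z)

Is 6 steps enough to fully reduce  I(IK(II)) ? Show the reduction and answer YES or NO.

Answer: YES — reaches normal form KI in 3 ≤ 6 steps

Reduction:
  start: I(IK(II))
  →1  IK(II)
  →2  K(II)
  →3  KI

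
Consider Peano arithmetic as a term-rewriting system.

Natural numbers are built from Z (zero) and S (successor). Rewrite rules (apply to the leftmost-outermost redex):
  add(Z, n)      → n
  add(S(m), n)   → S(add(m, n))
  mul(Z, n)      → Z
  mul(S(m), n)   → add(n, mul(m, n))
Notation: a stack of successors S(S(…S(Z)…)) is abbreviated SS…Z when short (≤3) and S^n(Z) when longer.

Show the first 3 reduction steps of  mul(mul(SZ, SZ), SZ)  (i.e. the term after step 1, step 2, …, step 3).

  start: mul(mul(SZ, SZ), SZ)
  [1] mul(add(SZ, mul(Z, SZ)), SZ)
  [2] mul(S(add(Z, mul(Z, SZ))), SZ)
  [3] add(SZ, mul(add(Z, mul(Z, SZ)), SZ))

Answer: after 3 steps: add(SZ, mul(add(Z, mul(Z, SZ)), SZ))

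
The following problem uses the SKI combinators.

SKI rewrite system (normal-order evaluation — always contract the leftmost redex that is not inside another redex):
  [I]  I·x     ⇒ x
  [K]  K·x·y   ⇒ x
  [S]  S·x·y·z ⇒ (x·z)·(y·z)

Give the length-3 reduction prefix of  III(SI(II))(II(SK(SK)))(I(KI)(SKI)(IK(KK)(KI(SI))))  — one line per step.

  start: III(SI(II))(II(SK(SK)))(I(KI)(SKI)(IK(KK)(KI(SI))))
  →1  II(SI(II))(II(SK(SK)))(I(KI)(SKI)(IK(KK)(KI(SI))))
  →2  I(SI(II))(II(SK(SK)))(I(KI)(SKI)(IK(KK)(KI(SI))))
  →3  SI(II)(II(SK(SK)))(I(KI)(SKI)(IK(KK)(KI(SI))))

Answer: after 3 steps: SI(II)(II(SK(SK)))(I(KI)(SKI)(IK(KK)(KI(SI))))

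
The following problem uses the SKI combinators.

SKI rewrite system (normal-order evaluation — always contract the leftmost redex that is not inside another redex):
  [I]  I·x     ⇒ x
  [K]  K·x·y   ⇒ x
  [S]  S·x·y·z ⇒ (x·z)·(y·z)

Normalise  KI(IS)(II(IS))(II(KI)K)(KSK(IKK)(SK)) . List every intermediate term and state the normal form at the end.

Answer: normal form = SI(S(KK)(SK))  (in 10 steps)

Reduction:
  start: KI(IS)(II(IS))(II(KI)K)(KSK(IKK)(SK))
  →1  I(II(IS))(II(KI)K)(KSK(IKK)(SK))
  →2  II(IS)(II(KI)K)(KSK(IKK)(SK))
  →3  I(IS)(II(KI)K)(KSK(IKK)(SK))
  →4  IS(II(KI)K)(KSK(IKK)(SK))
  →5  S(II(KI)K)(KSK(IKK)(SK))
  →6  S(I(KI)K)(KSK(IKK)(SK))
  →7  S(KIK)(KSK(IKK)(SK))
  →8  SI(KSK(IKK)(SK))
  →9  SI(S(IKK)(SK))
  →10  SI(S(KK)(SK))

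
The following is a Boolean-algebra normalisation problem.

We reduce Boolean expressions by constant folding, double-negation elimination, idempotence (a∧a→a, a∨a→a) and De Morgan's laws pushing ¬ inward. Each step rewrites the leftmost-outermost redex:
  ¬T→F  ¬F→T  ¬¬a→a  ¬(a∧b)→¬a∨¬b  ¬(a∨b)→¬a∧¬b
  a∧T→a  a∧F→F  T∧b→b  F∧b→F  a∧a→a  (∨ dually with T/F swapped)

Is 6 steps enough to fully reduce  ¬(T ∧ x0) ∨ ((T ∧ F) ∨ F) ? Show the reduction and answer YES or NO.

Answer: YES — reaches normal form ¬x0 in 6 ≤ 6 steps

Derivation:
  start: ¬(T ∧ x0) ∨ ((T ∧ F) ∨ F)
  step 1: (¬T ∨ ¬x0) ∨ ((T ∧ F) ∨ F)
  step 2: (F ∨ ¬x0) ∨ ((T ∧ F) ∨ F)
  step 3: ¬x0 ∨ ((T ∧ F) ∨ F)
  step 4: ¬x0 ∨ (T ∧ F)
  step 5: ¬x0 ∨ F
  step 6: ¬x0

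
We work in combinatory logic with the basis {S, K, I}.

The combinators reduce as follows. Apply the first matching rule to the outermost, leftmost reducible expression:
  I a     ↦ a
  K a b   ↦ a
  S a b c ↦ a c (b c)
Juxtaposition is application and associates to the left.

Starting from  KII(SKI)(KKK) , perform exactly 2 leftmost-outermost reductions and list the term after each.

Answer: after 2 steps: SKI(KKK)

Derivation:
  start: KII(SKI)(KKK)
  [1] I(SKI)(KKK)
  [2] SKI(KKK)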